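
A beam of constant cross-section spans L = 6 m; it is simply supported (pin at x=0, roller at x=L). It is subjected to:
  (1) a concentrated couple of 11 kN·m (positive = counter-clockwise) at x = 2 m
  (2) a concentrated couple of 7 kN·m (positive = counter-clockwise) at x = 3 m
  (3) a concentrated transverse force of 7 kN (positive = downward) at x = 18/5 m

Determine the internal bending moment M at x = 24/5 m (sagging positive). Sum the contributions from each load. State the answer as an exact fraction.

Load 1 — applied couple M₀=11 kN·m at a=2 m (b=L-a=4):
  M_1 = M₀x/L - M₀  [x>a] = 11·(24/5)/6 - 11 = -11/5 kN·m
Load 2 — applied couple M₀=7 kN·m at a=3 m (b=L-a=3):
  M_2 = M₀x/L - M₀  [x>a] = 7·(24/5)/6 - 7 = -7/5 kN·m
Load 3 — point force P=7 kN at a=18/5 m (b=L-a=12/5):
  M_3 = Pa(L-x)/L  [x>a] = 7·(18/5)·(6-(24/5))/6 = 126/25 kN·m
Superposition: M = Σ M_i = 36/25 kN·m ≈ 1.440000 kN·m

M(24/5) = 36/25 kN·m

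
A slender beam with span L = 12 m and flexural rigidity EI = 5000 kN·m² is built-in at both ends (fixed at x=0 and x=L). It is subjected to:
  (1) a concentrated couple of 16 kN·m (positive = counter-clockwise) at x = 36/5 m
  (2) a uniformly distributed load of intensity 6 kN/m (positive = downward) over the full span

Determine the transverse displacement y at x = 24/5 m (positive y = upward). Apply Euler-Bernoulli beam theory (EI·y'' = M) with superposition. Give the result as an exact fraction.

y(24/5) = -125856/1953125 m

Load 1 — applied couple M₀=16 kN·m at a=36/5 m (b=L-a=24/5):
  y_1 = (R_Ax³/6 - M_Ax²/2)/EI  [x≤a] with R_A=48/25, M_A=128/25 = ((48/25)·(24/5)³/6 - (128/25)·(24/5)²/2)/5000 = -9216/1953125 m
Load 2 — uniform load w=6 kN/m over full span:
  y_2 = -wx²(L-x)²/(24EI) = -6·(24/5)²·(12-(24/5))²/(24·5000) = -23328/390625 m
Superposition: y = Σ y_i = -125856/1953125 m ≈ -0.064438 m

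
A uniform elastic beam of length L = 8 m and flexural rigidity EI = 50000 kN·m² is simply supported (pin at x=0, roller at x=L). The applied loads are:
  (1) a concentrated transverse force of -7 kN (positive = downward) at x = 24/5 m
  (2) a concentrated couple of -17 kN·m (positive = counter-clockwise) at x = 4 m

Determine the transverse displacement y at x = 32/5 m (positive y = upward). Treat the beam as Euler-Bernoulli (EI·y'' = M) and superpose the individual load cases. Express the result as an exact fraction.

Load 1 — point force P=-7 kN at a=24/5 m (b=L-a=16/5):
  y_1 = -Pa(L-x)(2Lx-a²-x²)/(6LEI)  [x>a] = -(-7)·(24/5)·(8-(32/5))·(2·8·(32/5)-(24/5)²-(32/5)²)/(6·8·50000) = 336/390625 m
Load 2 — applied couple M₀=-17 kN·m at a=4 m (b=L-a=4):
  y_2 = (M₀x³/(6L)-M₀(x-a)²/2+C₁x)/EI  [x>a] with C₁=M₀(3b²-L²)/(6L)=17/3 = ((-17)·(32/5)³/(6·8)-(-17)·((32/5)-4)²/2+(17/3)·(32/5))/50000 = -119/781250 m
Superposition: y = Σ y_i = 553/781250 m ≈ 0.000708 m

y(32/5) = 553/781250 m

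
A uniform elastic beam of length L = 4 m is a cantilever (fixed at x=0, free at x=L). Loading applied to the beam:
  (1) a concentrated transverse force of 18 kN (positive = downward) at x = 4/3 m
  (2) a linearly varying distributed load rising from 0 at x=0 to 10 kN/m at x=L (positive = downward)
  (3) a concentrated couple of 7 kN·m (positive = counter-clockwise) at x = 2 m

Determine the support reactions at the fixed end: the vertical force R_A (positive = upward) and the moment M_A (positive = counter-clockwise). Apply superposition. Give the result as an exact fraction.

Load 1 — point force P=18 kN at a=4/3 m (b=L-a=8/3):
  R_A = P = 18 kN
  M_A = Pa = 18·(4/3) = 24 kN·m
Load 2 — triangular load w₀=10 kN/m (0→w₀ over full span):
  R_A = w₀L/2 = 10·4/2 = 20 kN
  M_A = w₀L²/3 = 10·4²/3 = 160/3 kN·m
Load 3 — applied couple M₀=7 kN·m at a=2 m (b=L-a=2):
  R_A = 0 kN
  M_A = -M₀ = -7 kN·m
Superposition: R_A = 38 kN, M_A = 211/3 kN·m

R_A = 38 kN, M_A = 211/3 kN·m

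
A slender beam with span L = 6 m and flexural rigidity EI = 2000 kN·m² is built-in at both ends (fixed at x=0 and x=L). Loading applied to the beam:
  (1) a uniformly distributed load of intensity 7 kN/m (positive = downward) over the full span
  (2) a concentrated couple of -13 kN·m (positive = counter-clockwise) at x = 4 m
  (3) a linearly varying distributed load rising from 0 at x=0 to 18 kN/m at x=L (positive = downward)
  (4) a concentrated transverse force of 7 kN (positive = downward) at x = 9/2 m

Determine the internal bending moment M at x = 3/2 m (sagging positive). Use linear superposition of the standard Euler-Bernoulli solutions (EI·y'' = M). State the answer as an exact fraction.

Load 1 — uniform load w=7 kN/m over full span:
  M_1 = wLx/2 - wL²/12 - wx²/2 = 7·6·(3/2)/2 - 7·6²/12 - 7·(3/2)²/2 = 21/8 kN·m
Load 2 — applied couple M₀=-13 kN·m at a=4 m (b=L-a=2):
  M_2 = R_Ax - M_A  [x≤a] with R_A=-26/9, M_A=-13/3 = (-26/9)·(3/2) - (-13/3) = 0 kN·m
Load 3 — triangular load w₀=18 kN/m (0→w₀ over full span):
  M_3 = 3w₀Lx/20 - w₀L²/30 - w₀x³/(6L) = 3·18·6·(3/2)/20 - 18·6²/30 - 18·(3/2)³/(6·6) = 81/80 kN·m
Load 4 — point force P=7 kN at a=9/2 m (b=L-a=3/2):
  M_4 = Pb²(3a+b)x/L³ - Pab²/L²  [x≤a] = 7·(3/2)²·(3·(9/2)+(3/2))·(3/2)/6³ - 7·(9/2)·(3/2)²/6² = -21/64 kN·m
Superposition: M = Σ M_i = 1059/320 kN·m ≈ 3.309375 kN·m

M(3/2) = 1059/320 kN·m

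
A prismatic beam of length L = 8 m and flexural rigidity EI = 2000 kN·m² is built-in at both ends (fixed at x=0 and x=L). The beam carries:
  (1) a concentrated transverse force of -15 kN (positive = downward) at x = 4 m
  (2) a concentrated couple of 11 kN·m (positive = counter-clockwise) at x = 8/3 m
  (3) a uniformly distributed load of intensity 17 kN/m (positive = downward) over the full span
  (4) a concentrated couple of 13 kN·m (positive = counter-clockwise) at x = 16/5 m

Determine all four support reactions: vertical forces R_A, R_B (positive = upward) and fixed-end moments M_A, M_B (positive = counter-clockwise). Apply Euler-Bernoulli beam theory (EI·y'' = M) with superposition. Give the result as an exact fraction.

Load 1 — point force P=-15 kN at a=4 m (b=L-a=4):
  R_A = Pb²(3a+b)/L³ = (-15)·4²·(3·4+4)/8³ = -15/2 kN
  M_A = Pab²/L² = (-15)·4·4²/8² = -15 kN·m
  R_B = Pa²(a+3b)/L³ = (-15)·4²·(4+3·4)/8³ = -15/2 kN
  M_B = -Pa²b/L² = -(-15)·4²·4/8² = 15 kN·m
Load 2 — applied couple M₀=11 kN·m at a=8/3 m (b=L-a=16/3):
  R_A = 6M₀ab/L³ = 6·11·(8/3)·(16/3)/8³ = 11/6 kN
  M_A = M₀b(2a-b)/L² = 11·(16/3)·(2·(8/3)-(16/3))/8² = 0 kN·m
  R_B = -6M₀ab/L³ = -6·11·(8/3)·(16/3)/8³ = -11/6 kN
  M_B = M₀a(2b-a)/L² = 11·(8/3)·(2·(16/3)-(8/3))/8² = 11/3 kN·m
Load 3 — uniform load w=17 kN/m over full span:
  R_A = wL/2 = 17·8/2 = 68 kN
  M_A = wL²/12 = 17·8²/12 = 272/3 kN·m
  R_B = wL/2 = 17·8/2 = 68 kN
  M_B = -wL²/12 = -17·8²/12 = -272/3 kN·m
Load 4 — applied couple M₀=13 kN·m at a=16/5 m (b=L-a=24/5):
  R_A = 6M₀ab/L³ = 6·13·(16/5)·(24/5)/8³ = 117/50 kN
  M_A = M₀b(2a-b)/L² = 13·(24/5)·(2·(16/5)-(24/5))/8² = 39/25 kN·m
  R_B = -6M₀ab/L³ = -6·13·(16/5)·(24/5)/8³ = -117/50 kN
  M_B = M₀a(2b-a)/L² = 13·(16/5)·(2·(24/5)-(16/5))/8² = 104/25 kN·m
Superposition: R_A = 9701/150 kN, M_A = 5792/75 kN·m, R_B = 8449/150 kN, M_B = -1696/25 kN·m

R_A = 9701/150 kN, M_A = 5792/75 kN·m, R_B = 8449/150 kN, M_B = -1696/25 kN·m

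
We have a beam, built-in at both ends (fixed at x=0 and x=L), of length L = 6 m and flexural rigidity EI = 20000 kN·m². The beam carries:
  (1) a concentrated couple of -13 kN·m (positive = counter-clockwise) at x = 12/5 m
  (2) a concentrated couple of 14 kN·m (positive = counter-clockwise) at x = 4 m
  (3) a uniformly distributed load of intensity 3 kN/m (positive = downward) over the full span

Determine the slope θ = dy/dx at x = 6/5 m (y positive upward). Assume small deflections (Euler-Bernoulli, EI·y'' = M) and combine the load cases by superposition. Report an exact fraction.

Load 1 — applied couple M₀=-13 kN·m at a=12/5 m (b=L-a=18/5):
  θ_1 = (R_Ax²/2 - M_Ax)/EI  [x≤a] with R_A=-78/25, M_A=-39/25 = ((-78/25)·(6/5)²/2 - (-39/25)·(6/5))/20000 = -117/6250000 rad
Load 2 — applied couple M₀=14 kN·m at a=4 m (b=L-a=2):
  θ_2 = (R_Ax²/2 - M_Ax)/EI  [x≤a] with R_A=28/9, M_A=14/3 = ((28/9)·(6/5)²/2 - (14/3)·(6/5))/20000 = -21/125000 rad
Load 3 — uniform load w=3 kN/m over full span:
  θ_3 = -wx(L-x)(L-2x)/(12EI) = -3·(6/5)·(6-(6/5))·(6-2·(6/5))/(12·20000) = -81/312500 rad
Superposition: θ = Σ θ_i = -2787/6250000 rad ≈ -0.000446 rad

θ(6/5) = -2787/6250000 rad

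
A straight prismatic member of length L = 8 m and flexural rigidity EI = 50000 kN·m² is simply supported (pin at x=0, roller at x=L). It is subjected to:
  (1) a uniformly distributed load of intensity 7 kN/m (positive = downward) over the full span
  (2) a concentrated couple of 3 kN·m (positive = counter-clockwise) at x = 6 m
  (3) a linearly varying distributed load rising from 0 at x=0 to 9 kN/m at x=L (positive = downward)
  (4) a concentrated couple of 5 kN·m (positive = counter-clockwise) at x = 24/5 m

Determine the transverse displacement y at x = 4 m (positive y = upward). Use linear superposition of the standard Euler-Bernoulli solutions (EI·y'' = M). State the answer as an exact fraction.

Load 1 — uniform load w=7 kN/m over full span:
  y_1 = -wx(L³-2Lx²+x³)/(24EI) = -7·4·(8³-2·8·4²+4³)/(24·50000) = -14/1875 m
Load 2 — applied couple M₀=3 kN·m at a=6 m (b=L-a=2):
  y_2 = (M₀x³/(6L)+C₁x)/EI  [x≤a] with C₁=M₀(3b²-L²)/(6L)=-13/4 = (3·4³/(6·8)+(-13/4)·4)/50000 = -9/50000 m
Load 3 — triangular load w₀=9 kN/m (0→w₀ over full span):
  y_3 = -w₀x(7L⁴-10L²x²+3x⁴)/(360LEI) = -9·4·(7·8⁴-10·8²·4²+3·4⁴)/(360·8·50000) = -3/625 m
Load 4 — applied couple M₀=5 kN·m at a=24/5 m (b=L-a=16/5):
  y_4 = (M₀x³/(6L)+C₁x)/EI  [x≤a] with C₁=M₀(3b²-L²)/(6L)=-52/15 = (5·4³/(6·8)+(-52/15)·4)/50000 = -9/62500 m
Superposition: y = Σ y_i = -9443/750000 m ≈ -0.012591 m

y(4) = -9443/750000 m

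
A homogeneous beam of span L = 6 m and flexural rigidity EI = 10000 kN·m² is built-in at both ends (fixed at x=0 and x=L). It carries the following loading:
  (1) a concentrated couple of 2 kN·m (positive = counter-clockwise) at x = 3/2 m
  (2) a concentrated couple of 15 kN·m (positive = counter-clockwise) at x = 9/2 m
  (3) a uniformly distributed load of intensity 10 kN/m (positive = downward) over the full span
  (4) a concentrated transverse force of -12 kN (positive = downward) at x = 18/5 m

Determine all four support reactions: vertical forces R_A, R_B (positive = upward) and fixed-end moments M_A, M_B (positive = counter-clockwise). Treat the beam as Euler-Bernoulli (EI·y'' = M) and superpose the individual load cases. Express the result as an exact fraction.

R_A = 57927/2000 kN, M_A = 54801/2000 kN·m, R_B = 38073/2000 kN, M_B = -43639/2000 kN·m

Load 1 — applied couple M₀=2 kN·m at a=3/2 m (b=L-a=9/2):
  R_A = 6M₀ab/L³ = 6·2·(3/2)·(9/2)/6³ = 3/8 kN
  M_A = M₀b(2a-b)/L² = 2·(9/2)·(2·(3/2)-(9/2))/6² = -3/8 kN·m
  R_B = -6M₀ab/L³ = -6·2·(3/2)·(9/2)/6³ = -3/8 kN
  M_B = M₀a(2b-a)/L² = 2·(3/2)·(2·(9/2)-(3/2))/6² = 5/8 kN·m
Load 2 — applied couple M₀=15 kN·m at a=9/2 m (b=L-a=3/2):
  R_A = 6M₀ab/L³ = 6·15·(9/2)·(3/2)/6³ = 45/16 kN
  M_A = M₀b(2a-b)/L² = 15·(3/2)·(2·(9/2)-(3/2))/6² = 75/16 kN·m
  R_B = -6M₀ab/L³ = -6·15·(9/2)·(3/2)/6³ = -45/16 kN
  M_B = M₀a(2b-a)/L² = 15·(9/2)·(2·(3/2)-(9/2))/6² = -45/16 kN·m
Load 3 — uniform load w=10 kN/m over full span:
  R_A = wL/2 = 10·6/2 = 30 kN
  M_A = wL²/12 = 10·6²/12 = 30 kN·m
  R_B = wL/2 = 10·6/2 = 30 kN
  M_B = -wL²/12 = -10·6²/12 = -30 kN·m
Load 4 — point force P=-12 kN at a=18/5 m (b=L-a=12/5):
  R_A = Pb²(3a+b)/L³ = (-12)·(12/5)²·(3·(18/5)+(12/5))/6³ = -528/125 kN
  M_A = Pab²/L² = (-12)·(18/5)·(12/5)²/6² = -864/125 kN·m
  R_B = Pa²(a+3b)/L³ = (-12)·(18/5)²·((18/5)+3·(12/5))/6³ = -972/125 kN
  M_B = -Pa²b/L² = -(-12)·(18/5)²·(12/5)/6² = 1296/125 kN·m
Superposition: R_A = 57927/2000 kN, M_A = 54801/2000 kN·m, R_B = 38073/2000 kN, M_B = -43639/2000 kN·m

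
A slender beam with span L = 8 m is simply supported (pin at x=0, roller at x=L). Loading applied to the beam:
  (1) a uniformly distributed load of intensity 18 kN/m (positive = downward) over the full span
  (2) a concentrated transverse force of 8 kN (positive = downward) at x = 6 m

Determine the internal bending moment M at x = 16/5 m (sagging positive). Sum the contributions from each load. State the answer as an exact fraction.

M(16/5) = 3616/25 kN·m

Load 1 — uniform load w=18 kN/m over full span:
  M_1 = wx(L-x)/2 = 18·(16/5)·(8-(16/5))/2 = 3456/25 kN·m
Load 2 — point force P=8 kN at a=6 m (b=L-a=2):
  M_2 = Pbx/L  [x≤a] = 8·2·(16/5)/8 = 32/5 kN·m
Superposition: M = Σ M_i = 3616/25 kN·m ≈ 144.640000 kN·m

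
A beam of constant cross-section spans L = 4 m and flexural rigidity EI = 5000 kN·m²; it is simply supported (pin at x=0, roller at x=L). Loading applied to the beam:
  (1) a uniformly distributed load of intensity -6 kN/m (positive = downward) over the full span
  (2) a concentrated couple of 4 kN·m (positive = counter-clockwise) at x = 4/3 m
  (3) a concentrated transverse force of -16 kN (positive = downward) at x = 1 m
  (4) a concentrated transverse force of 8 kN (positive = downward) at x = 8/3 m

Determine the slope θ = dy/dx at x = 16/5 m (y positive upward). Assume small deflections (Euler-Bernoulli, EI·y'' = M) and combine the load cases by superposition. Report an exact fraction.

θ(16/5) = -84317/25312500 rad

Load 1 — uniform load w=-6 kN/m over full span:
  θ_1 = -w(L³-6Lx²+4x³)/(24EI) = -(-6)·(4³-6·4·(16/5)²+4·(16/5)³)/(24·5000) = -198/78125 rad
Load 2 — applied couple M₀=4 kN·m at a=4/3 m (b=L-a=8/3):
  θ_2 = (M₀x²/(2L)-M₀(x-a)+C₁)/EI  [x>a] with C₁=M₀(3b²-L²)/(6L)=8/9 = (4·(16/5)²/(2·4)-4·((16/5)-(4/3))+(8/9))/5000 = -41/140625 rad
Load 3 — point force P=-16 kN at a=1 m (b=L-a=3):
  θ_3 = -Pa(2L²-6Lx+3x²+a²)/(6LEI)  [x>a] = -(-16)·1·(2·4²-6·4·(16/5)+3·(16/5)²+1²)/(6·4·5000) = -109/62500 rad
Load 4 — point force P=8 kN at a=8/3 m (b=L-a=4/3):
  θ_4 = -Pa(2L²-6Lx+3x²+a²)/(6LEI)  [x>a] = -8·(8/3)·(2·4²-6·4·(16/5)+3·(16/5)²+(8/3)²)/(6·4·5000) = 1568/1265625 rad
Superposition: θ = Σ θ_i = -84317/25312500 rad ≈ -0.003331 rad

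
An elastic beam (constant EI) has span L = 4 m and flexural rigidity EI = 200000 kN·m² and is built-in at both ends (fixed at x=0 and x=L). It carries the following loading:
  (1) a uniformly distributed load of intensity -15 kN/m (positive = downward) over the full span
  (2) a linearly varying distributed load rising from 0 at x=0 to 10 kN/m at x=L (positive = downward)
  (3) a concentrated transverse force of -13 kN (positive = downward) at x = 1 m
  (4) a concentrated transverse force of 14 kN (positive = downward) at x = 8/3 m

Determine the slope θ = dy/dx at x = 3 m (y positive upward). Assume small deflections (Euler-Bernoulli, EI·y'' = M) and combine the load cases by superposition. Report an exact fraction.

θ(3) = -1871/115200000 rad

Load 1 — uniform load w=-15 kN/m over full span:
  θ_1 = -wx(L-x)(L-2x)/(12EI) = -(-15)·3·(4-3)·(4-2·3)/(12·200000) = -3/80000 rad
Load 2 — triangular load w₀=10 kN/m (0→w₀ over full span):
  θ_2 = -w₀(2x(L-x)(L-2x)(x+2L)+x²(L-x)²)/(120LEI) = -10·(2·3·(4-3)·(4-2·3)·(3+2·4)+3²·(4-3)²)/(120·4·200000) = 41/3200000 rad
Load 3 — point force P=-13 kN at a=1 m (b=L-a=3):
  θ_3 = Pa²(L-x)(2bL-(3b+a)(L-x))/(2L³EI)  [x>a] = (-13)·1²·(4-3)·(2·3·4-(3·3+1)·(4-3))/(2·4³·200000) = -91/12800000 rad
Load 4 — point force P=14 kN at a=8/3 m (b=L-a=4/3):
  θ_4 = Pa²(L-x)(2bL-(3b+a)(L-x))/(2L³EI)  [x>a] = 14·(8/3)²·(4-3)·(2·(4/3)·4-(3·(4/3)+(8/3))·(4-3))/(2·4³·200000) = 7/450000 rad
Superposition: θ = Σ θ_i = -1871/115200000 rad ≈ -0.000016 rad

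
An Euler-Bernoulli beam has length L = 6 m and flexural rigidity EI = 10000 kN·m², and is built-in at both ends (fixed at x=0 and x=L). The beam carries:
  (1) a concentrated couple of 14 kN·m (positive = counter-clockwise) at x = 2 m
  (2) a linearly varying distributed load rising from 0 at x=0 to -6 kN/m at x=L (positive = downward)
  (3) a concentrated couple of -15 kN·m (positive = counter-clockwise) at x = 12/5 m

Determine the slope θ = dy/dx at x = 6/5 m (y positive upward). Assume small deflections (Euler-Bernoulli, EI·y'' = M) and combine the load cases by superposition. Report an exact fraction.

θ(6/5) = 2077/3125000 rad

Load 1 — applied couple M₀=14 kN·m at a=2 m (b=L-a=4):
  θ_1 = (R_Ax²/2 - M_Ax)/EI  [x≤a] with R_A=28/9, M_A=0 = ((28/9)·(6/5)²/2 - 0·(6/5))/10000 = 7/31250 rad
Load 2 — triangular load w₀=-6 kN/m (0→w₀ over full span):
  θ_2 = -w₀(2x(L-x)(L-2x)(x+2L)+x²(L-x)²)/(120LEI) = -(-6)·(2·(6/5)·(6-(6/5))·(6-2·(6/5))·((6/5)+2·6)+(6/5)²·(6-(6/5))²)/(120·6·10000) = 189/390625 rad
Load 3 — applied couple M₀=-15 kN·m at a=12/5 m (b=L-a=18/5):
  θ_3 = (R_Ax²/2 - M_Ax)/EI  [x≤a] with R_A=-18/5, M_A=-9/5 = ((-18/5)·(6/5)²/2 - (-9/5)·(6/5))/10000 = -27/625000 rad
Superposition: θ = Σ θ_i = 2077/3125000 rad ≈ 0.000665 rad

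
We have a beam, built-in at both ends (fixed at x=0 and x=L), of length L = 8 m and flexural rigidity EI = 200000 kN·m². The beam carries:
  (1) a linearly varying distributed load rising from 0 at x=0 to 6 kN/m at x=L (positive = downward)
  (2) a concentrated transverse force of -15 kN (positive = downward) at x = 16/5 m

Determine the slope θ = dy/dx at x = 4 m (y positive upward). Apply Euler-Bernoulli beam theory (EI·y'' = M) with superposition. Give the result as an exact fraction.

θ(4) = -17/625000 rad

Load 1 — triangular load w₀=6 kN/m (0→w₀ over full span):
  θ_1 = -w₀(2x(L-x)(L-2x)(x+2L)+x²(L-x)²)/(120LEI) = -6·(2·4·(8-4)·(8-2·4)·(4+2·8)+4²·(8-4)²)/(120·8·200000) = -1/125000 rad
Load 2 — point force P=-15 kN at a=16/5 m (b=L-a=24/5):
  θ_2 = Pa²(L-x)(2bL-(3b+a)(L-x))/(2L³EI)  [x>a] = (-15)·(16/5)²·(8-4)·(2·(24/5)·8-(3·(24/5)+(16/5))·(8-4))/(2·8³·200000) = -3/156250 rad
Superposition: θ = Σ θ_i = -17/625000 rad ≈ -0.000027 rad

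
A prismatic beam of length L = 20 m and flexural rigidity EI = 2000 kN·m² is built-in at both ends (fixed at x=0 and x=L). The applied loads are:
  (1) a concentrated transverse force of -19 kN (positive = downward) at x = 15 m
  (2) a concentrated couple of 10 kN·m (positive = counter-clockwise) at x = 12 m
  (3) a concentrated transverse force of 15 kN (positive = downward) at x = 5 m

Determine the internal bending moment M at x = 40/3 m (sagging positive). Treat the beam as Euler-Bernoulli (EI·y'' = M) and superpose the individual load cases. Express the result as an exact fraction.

Load 1 — point force P=-19 kN at a=15 m (b=L-a=5):
  M_1 = Pb²(3a+b)x/L³ - Pab²/L²  [x≤a] = (-19)·5²·(3·15+5)·(40/3)/20³ - (-19)·15·5²/20² = -1045/48 kN·m
Load 2 — applied couple M₀=10 kN·m at a=12 m (b=L-a=8):
  M_2 = R_Ax - M_A - M₀  [x>a] with R_A=18/25, M_A=16/5 = (18/25)·(40/3) - (16/5) - 10 = -18/5 kN·m
Load 3 — point force P=15 kN at a=5 m (b=L-a=15):
  M_3 = Pa²(a+3b)(L-x)/L³ - Pa²b/L²  [x>a] = 15·5²·(5+3·15)·(20-(40/3))/20³ - 15·5²·15/20² = 25/16 kN·m
Superposition: M = Σ M_i = -2857/120 kN·m ≈ -23.808333 kN·m

M(40/3) = -2857/120 kN·m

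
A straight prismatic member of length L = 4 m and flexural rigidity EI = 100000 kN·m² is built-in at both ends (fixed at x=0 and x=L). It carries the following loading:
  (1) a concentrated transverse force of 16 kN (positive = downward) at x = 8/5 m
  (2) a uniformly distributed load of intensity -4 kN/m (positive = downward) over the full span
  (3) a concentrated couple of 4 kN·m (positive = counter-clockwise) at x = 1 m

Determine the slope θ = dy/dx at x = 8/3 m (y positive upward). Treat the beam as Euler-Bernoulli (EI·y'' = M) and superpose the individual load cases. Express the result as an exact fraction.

Load 1 — point force P=16 kN at a=8/5 m (b=L-a=12/5):
  θ_1 = Pa²(L-x)(2bL-(3b+a)(L-x))/(2L³EI)  [x>a] = 16·(8/5)²·(4-(8/3))·(2·(12/5)·4-(3·(12/5)+(8/5))·(4-(8/3)))/(2·4³·100000) = 112/3515625 rad
Load 2 — uniform load w=-4 kN/m over full span:
  θ_2 = -wx(L-x)(L-2x)/(12EI) = -(-4)·(8/3)·(4-(8/3))·(4-2·(8/3))/(12·100000) = -4/253125 rad
Load 3 — applied couple M₀=4 kN·m at a=1 m (b=L-a=3):
  θ_3 = (R_Ax²/2 - M_Ax - M₀(x-a))/EI  [x>a] with R_A=9/8, M_A=-3/4 = ((9/8)·(8/3)²/2 - (-3/4)·(8/3) - 4·((8/3)-1))/100000 = -1/150000 rad
Superposition: θ = Σ θ_i = 4753/506250000 rad ≈ 0.000009 rad

θ(8/3) = 4753/506250000 rad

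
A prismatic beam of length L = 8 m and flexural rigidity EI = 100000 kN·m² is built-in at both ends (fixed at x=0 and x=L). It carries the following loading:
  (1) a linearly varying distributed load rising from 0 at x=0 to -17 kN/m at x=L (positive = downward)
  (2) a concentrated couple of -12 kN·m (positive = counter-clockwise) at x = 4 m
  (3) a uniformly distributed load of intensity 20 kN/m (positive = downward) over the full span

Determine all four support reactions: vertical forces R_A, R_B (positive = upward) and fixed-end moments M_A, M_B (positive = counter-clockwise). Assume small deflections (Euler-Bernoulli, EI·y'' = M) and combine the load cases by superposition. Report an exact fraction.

Load 1 — triangular load w₀=-17 kN/m (0→w₀ over full span):
  R_A = 3w₀L/20 = 3·(-17)·8/20 = -102/5 kN
  M_A = w₀L²/30 = (-17)·8²/30 = -544/15 kN·m
  R_B = 7w₀L/20 = 7·(-17)·8/20 = -238/5 kN
  M_B = -w₀L²/20 = -(-17)·8²/20 = 272/5 kN·m
Load 2 — applied couple M₀=-12 kN·m at a=4 m (b=L-a=4):
  R_A = 6M₀ab/L³ = 6·(-12)·4·4/8³ = -9/4 kN
  M_A = M₀b(2a-b)/L² = (-12)·4·(2·4-4)/8² = -3 kN·m
  R_B = -6M₀ab/L³ = -6·(-12)·4·4/8³ = 9/4 kN
  M_B = M₀a(2b-a)/L² = (-12)·4·(2·4-4)/8² = -3 kN·m
Load 3 — uniform load w=20 kN/m over full span:
  R_A = wL/2 = 20·8/2 = 80 kN
  M_A = wL²/12 = 20·8²/12 = 320/3 kN·m
  R_B = wL/2 = 20·8/2 = 80 kN
  M_B = -wL²/12 = -20·8²/12 = -320/3 kN·m
Superposition: R_A = 1147/20 kN, M_A = 337/5 kN·m, R_B = 693/20 kN, M_B = -829/15 kN·m

R_A = 1147/20 kN, M_A = 337/5 kN·m, R_B = 693/20 kN, M_B = -829/15 kN·m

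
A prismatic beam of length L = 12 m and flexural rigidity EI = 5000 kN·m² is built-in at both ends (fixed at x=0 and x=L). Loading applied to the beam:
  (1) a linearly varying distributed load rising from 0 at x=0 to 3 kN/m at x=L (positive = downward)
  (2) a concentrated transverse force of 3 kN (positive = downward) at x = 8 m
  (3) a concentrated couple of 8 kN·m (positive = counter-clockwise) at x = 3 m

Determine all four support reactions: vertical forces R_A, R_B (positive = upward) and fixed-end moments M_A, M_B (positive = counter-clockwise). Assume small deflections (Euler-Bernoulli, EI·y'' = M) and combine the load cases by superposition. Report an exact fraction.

R_A = 1247/180 kN, M_A = 467/30 kN·m, R_B = 2533/180 kN, M_B = -733/30 kN·m

Load 1 — triangular load w₀=3 kN/m (0→w₀ over full span):
  R_A = 3w₀L/20 = 3·3·12/20 = 27/5 kN
  M_A = w₀L²/30 = 3·12²/30 = 72/5 kN·m
  R_B = 7w₀L/20 = 7·3·12/20 = 63/5 kN
  M_B = -w₀L²/20 = -3·12²/20 = -108/5 kN·m
Load 2 — point force P=3 kN at a=8 m (b=L-a=4):
  R_A = Pb²(3a+b)/L³ = 3·4²·(3·8+4)/12³ = 7/9 kN
  M_A = Pab²/L² = 3·8·4²/12² = 8/3 kN·m
  R_B = Pa²(a+3b)/L³ = 3·8²·(8+3·4)/12³ = 20/9 kN
  M_B = -Pa²b/L² = -3·8²·4/12² = -16/3 kN·m
Load 3 — applied couple M₀=8 kN·m at a=3 m (b=L-a=9):
  R_A = 6M₀ab/L³ = 6·8·3·9/12³ = 3/4 kN
  M_A = M₀b(2a-b)/L² = 8·9·(2·3-9)/12² = -3/2 kN·m
  R_B = -6M₀ab/L³ = -6·8·3·9/12³ = -3/4 kN
  M_B = M₀a(2b-a)/L² = 8·3·(2·9-3)/12² = 5/2 kN·m
Superposition: R_A = 1247/180 kN, M_A = 467/30 kN·m, R_B = 2533/180 kN, M_B = -733/30 kN·m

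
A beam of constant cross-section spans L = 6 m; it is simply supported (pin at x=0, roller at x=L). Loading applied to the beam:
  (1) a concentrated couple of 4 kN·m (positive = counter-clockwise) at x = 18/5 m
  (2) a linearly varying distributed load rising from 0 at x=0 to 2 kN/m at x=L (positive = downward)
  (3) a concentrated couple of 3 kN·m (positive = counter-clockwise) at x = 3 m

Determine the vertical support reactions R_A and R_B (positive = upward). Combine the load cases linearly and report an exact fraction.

R_A = 19/6 kN, R_B = 17/6 kN

Load 1 — applied couple M₀=4 kN·m at a=18/5 m (b=L-a=12/5):
  R_A = M₀/L = 4/6 = 2/3 kN
  R_B = -M₀/L = -4/6 = -2/3 kN
Load 2 — triangular load w₀=2 kN/m (0→w₀ over full span):
  R_A = w₀L/6 = 2·6/6 = 2 kN
  R_B = w₀L/3 = 2·6/3 = 4 kN
Load 3 — applied couple M₀=3 kN·m at a=3 m (b=L-a=3):
  R_A = M₀/L = 3/6 = 1/2 kN
  R_B = -M₀/L = -3/6 = -1/2 kN
Superposition: R_A = 19/6 kN, R_B = 17/6 kN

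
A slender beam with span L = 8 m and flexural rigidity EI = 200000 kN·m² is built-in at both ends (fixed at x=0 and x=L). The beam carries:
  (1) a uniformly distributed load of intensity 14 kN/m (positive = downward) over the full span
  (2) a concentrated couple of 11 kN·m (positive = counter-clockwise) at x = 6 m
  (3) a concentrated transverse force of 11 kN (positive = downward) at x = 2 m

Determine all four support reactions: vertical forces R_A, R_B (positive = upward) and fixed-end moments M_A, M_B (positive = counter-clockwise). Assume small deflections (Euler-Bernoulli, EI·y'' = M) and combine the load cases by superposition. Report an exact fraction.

Load 1 — uniform load w=14 kN/m over full span:
  R_A = wL/2 = 14·8/2 = 56 kN
  M_A = wL²/12 = 14·8²/12 = 224/3 kN·m
  R_B = wL/2 = 14·8/2 = 56 kN
  M_B = -wL²/12 = -14·8²/12 = -224/3 kN·m
Load 2 — applied couple M₀=11 kN·m at a=6 m (b=L-a=2):
  R_A = 6M₀ab/L³ = 6·11·6·2/8³ = 99/64 kN
  M_A = M₀b(2a-b)/L² = 11·2·(2·6-2)/8² = 55/16 kN·m
  R_B = -6M₀ab/L³ = -6·11·6·2/8³ = -99/64 kN
  M_B = M₀a(2b-a)/L² = 11·6·(2·2-6)/8² = -33/16 kN·m
Load 3 — point force P=11 kN at a=2 m (b=L-a=6):
  R_A = Pb²(3a+b)/L³ = 11·6²·(3·2+6)/8³ = 297/32 kN
  M_A = Pab²/L² = 11·2·6²/8² = 99/8 kN·m
  R_B = Pa²(a+3b)/L³ = 11·2²·(2+3·6)/8³ = 55/32 kN
  M_B = -Pa²b/L² = -11·2²·6/8² = -33/8 kN·m
Superposition: R_A = 4277/64 kN, M_A = 4343/48 kN·m, R_B = 3595/64 kN, M_B = -3881/48 kN·m

R_A = 4277/64 kN, M_A = 4343/48 kN·m, R_B = 3595/64 kN, M_B = -3881/48 kN·m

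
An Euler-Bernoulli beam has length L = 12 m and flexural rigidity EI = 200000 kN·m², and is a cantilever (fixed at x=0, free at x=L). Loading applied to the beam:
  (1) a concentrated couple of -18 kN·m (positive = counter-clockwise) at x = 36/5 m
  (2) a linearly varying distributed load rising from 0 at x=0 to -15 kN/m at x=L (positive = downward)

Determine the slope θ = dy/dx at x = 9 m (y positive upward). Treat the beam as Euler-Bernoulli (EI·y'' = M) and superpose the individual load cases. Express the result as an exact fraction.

Load 1 — applied couple M₀=-18 kN·m at a=36/5 m (b=L-a=24/5):
  θ_1 = M₀a/EI  [x>a] = (-18)·(36/5)/200000 = -81/125000 rad
Load 2 — triangular load w₀=-15 kN/m (0→w₀ over full span):
  θ_2 = (w₀Lx²/4-w₀L²x/3-w₀x⁴/(24L))/EI = ((-15)·12·9²/4-(-15)·12²·9/3-(-15)·9⁴/(24·12))/200000 = 20331/1280000 rad
Superposition: θ = Σ θ_i = 487539/32000000 rad ≈ 0.015236 rad

θ(9) = 487539/32000000 rad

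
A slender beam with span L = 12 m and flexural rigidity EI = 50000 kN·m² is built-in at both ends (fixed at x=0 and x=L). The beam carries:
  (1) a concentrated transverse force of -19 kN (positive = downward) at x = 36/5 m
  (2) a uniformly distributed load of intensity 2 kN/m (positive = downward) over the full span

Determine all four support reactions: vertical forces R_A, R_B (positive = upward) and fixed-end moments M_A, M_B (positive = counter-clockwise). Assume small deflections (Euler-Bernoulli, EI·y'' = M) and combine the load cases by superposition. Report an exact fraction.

R_A = 664/125 kN, M_A = 264/125 kN·m, R_B = -39/125 kN, M_B = 1104/125 kN·m

Load 1 — point force P=-19 kN at a=36/5 m (b=L-a=24/5):
  R_A = Pb²(3a+b)/L³ = (-19)·(24/5)²·(3·(36/5)+(24/5))/12³ = -836/125 kN
  M_A = Pab²/L² = (-19)·(36/5)·(24/5)²/12² = -2736/125 kN·m
  R_B = Pa²(a+3b)/L³ = (-19)·(36/5)²·((36/5)+3·(24/5))/12³ = -1539/125 kN
  M_B = -Pa²b/L² = -(-19)·(36/5)²·(24/5)/12² = 4104/125 kN·m
Load 2 — uniform load w=2 kN/m over full span:
  R_A = wL/2 = 2·12/2 = 12 kN
  M_A = wL²/12 = 2·12²/12 = 24 kN·m
  R_B = wL/2 = 2·12/2 = 12 kN
  M_B = -wL²/12 = -2·12²/12 = -24 kN·m
Superposition: R_A = 664/125 kN, M_A = 264/125 kN·m, R_B = -39/125 kN, M_B = 1104/125 kN·m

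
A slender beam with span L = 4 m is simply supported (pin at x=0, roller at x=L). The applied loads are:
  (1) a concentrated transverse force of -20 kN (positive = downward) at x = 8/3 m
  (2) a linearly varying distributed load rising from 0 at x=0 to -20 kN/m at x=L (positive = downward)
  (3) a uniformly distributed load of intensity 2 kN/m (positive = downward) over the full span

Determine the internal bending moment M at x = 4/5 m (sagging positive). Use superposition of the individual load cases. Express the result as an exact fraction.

Load 1 — point force P=-20 kN at a=8/3 m (b=L-a=4/3):
  M_1 = Pbx/L  [x≤a] = (-20)·(4/3)·(4/5)/4 = -16/3 kN·m
Load 2 — triangular load w₀=-20 kN/m (0→w₀ over full span):
  M_2 = w₀Lx/6 - w₀x³/(6L) = (-20)·4·(4/5)/6 - (-20)·(4/5)³/(6·4) = -256/25 kN·m
Load 3 — uniform load w=2 kN/m over full span:
  M_3 = wx(L-x)/2 = 2·(4/5)·(4-(4/5))/2 = 64/25 kN·m
Superposition: M = Σ M_i = -976/75 kN·m ≈ -13.013333 kN·m

M(4/5) = -976/75 kN·m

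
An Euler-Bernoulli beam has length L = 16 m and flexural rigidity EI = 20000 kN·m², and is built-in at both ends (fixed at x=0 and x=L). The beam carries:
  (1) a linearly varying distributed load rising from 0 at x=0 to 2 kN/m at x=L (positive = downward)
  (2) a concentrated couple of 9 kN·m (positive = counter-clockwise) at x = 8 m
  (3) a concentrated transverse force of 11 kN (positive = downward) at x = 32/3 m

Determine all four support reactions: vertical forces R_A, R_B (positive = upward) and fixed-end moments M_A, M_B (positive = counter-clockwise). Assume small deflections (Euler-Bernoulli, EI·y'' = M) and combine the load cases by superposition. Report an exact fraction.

Load 1 — triangular load w₀=2 kN/m (0→w₀ over full span):
  R_A = 3w₀L/20 = 3·2·16/20 = 24/5 kN
  M_A = w₀L²/30 = 2·16²/30 = 256/15 kN·m
  R_B = 7w₀L/20 = 7·2·16/20 = 56/5 kN
  M_B = -w₀L²/20 = -2·16²/20 = -128/5 kN·m
Load 2 — applied couple M₀=9 kN·m at a=8 m (b=L-a=8):
  R_A = 6M₀ab/L³ = 6·9·8·8/16³ = 27/32 kN
  M_A = M₀b(2a-b)/L² = 9·8·(2·8-8)/16² = 9/4 kN·m
  R_B = -6M₀ab/L³ = -6·9·8·8/16³ = -27/32 kN
  M_B = M₀a(2b-a)/L² = 9·8·(2·8-8)/16² = 9/4 kN·m
Load 3 — point force P=11 kN at a=32/3 m (b=L-a=16/3):
  R_A = Pb²(3a+b)/L³ = 11·(16/3)²·(3·(32/3)+(16/3))/16³ = 77/27 kN
  M_A = Pab²/L² = 11·(32/3)·(16/3)²/16² = 352/27 kN·m
  R_B = Pa²(a+3b)/L³ = 11·(32/3)²·((32/3)+3·(16/3))/16³ = 220/27 kN
  M_B = -Pa²b/L² = -11·(32/3)²·(16/3)/16² = -704/27 kN·m
Superposition: R_A = 36701/4320 kN, M_A = 17471/540 kN·m, R_B = 79939/4320 kN, M_B = -26689/540 kN·m

R_A = 36701/4320 kN, M_A = 17471/540 kN·m, R_B = 79939/4320 kN, M_B = -26689/540 kN·m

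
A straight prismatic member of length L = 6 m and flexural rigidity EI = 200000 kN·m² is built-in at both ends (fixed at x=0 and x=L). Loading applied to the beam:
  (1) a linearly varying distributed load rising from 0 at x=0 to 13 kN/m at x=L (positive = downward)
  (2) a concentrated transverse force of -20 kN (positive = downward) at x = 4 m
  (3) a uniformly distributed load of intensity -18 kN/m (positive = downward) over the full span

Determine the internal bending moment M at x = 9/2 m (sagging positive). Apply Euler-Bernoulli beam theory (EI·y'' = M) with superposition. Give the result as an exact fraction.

M(9/2) = -10153/1440 kN·m

Load 1 — triangular load w₀=13 kN/m (0→w₀ over full span):
  M_1 = 3w₀Lx/20 - w₀L²/30 - w₀x³/(6L) = 3·13·6·(9/2)/20 - 13·6²/30 - 13·(9/2)³/(6·6) = 663/160 kN·m
Load 2 — point force P=-20 kN at a=4 m (b=L-a=2):
  M_2 = Pa²(a+3b)(L-x)/L³ - Pa²b/L²  [x>a] = (-20)·4²·(4+3·2)·(6-(9/2))/6³ - (-20)·4²·2/6² = -40/9 kN·m
Load 3 — uniform load w=-18 kN/m over full span:
  M_3 = wLx/2 - wL²/12 - wx²/2 = (-18)·6·(9/2)/2 - (-18)·6²/12 - (-18)·(9/2)²/2 = -27/4 kN·m
Superposition: M = Σ M_i = -10153/1440 kN·m ≈ -7.050694 kN·m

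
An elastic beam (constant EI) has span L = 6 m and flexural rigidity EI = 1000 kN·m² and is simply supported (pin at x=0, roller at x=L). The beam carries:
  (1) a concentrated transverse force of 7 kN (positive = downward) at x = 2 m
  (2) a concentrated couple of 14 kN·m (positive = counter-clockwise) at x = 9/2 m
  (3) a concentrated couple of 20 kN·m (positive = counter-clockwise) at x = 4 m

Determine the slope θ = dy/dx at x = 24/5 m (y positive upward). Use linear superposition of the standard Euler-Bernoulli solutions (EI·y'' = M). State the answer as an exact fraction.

Load 1 — point force P=7 kN at a=2 m (b=L-a=4):
  θ_1 = -Pa(2L²-6Lx+3x²+a²)/(6LEI)  [x>a] = -7·2·(2·6²-6·6·(24/5)+3·(24/5)²+2²)/(6·6·1000) = 1211/112500 rad
Load 2 — applied couple M₀=14 kN·m at a=9/2 m (b=L-a=3/2):
  θ_2 = (M₀x²/(2L)-M₀(x-a)+C₁)/EI  [x>a] with C₁=M₀(3b²-L²)/(6L)=-91/8 = (14·(24/5)²/(2·6)-14·((24/5)-(9/2))+(-91/8))/1000 = 2261/200000 rad
Load 3 — applied couple M₀=20 kN·m at a=4 m (b=L-a=2):
  θ_3 = (M₀x²/(2L)-M₀(x-a)+C₁)/EI  [x>a] with C₁=M₀(3b²-L²)/(6L)=-40/3 = (20·(24/5)²/(2·6)-20·((24/5)-4)+(-40/3))/1000 = 17/1875 rad
Superposition: θ = Σ θ_i = 11209/360000 rad ≈ 0.031136 rad

θ(24/5) = 11209/360000 rad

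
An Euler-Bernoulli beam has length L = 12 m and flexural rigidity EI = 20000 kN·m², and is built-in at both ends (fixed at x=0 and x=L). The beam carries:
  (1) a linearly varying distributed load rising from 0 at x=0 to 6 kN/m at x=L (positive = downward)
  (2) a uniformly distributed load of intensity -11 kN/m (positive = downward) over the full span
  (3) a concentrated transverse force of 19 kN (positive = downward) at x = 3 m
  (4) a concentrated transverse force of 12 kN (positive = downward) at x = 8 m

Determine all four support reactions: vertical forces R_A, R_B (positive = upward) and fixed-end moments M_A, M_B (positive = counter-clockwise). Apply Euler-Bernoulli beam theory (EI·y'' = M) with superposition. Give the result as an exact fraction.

Load 1 — triangular load w₀=6 kN/m (0→w₀ over full span):
  R_A = 3w₀L/20 = 3·6·12/20 = 54/5 kN
  M_A = w₀L²/30 = 6·12²/30 = 144/5 kN·m
  R_B = 7w₀L/20 = 7·6·12/20 = 126/5 kN
  M_B = -w₀L²/20 = -6·12²/20 = -216/5 kN·m
Load 2 — uniform load w=-11 kN/m over full span:
  R_A = wL/2 = (-11)·12/2 = -66 kN
  M_A = wL²/12 = (-11)·12²/12 = -132 kN·m
  R_B = wL/2 = (-11)·12/2 = -66 kN
  M_B = -wL²/12 = -(-11)·12²/12 = 132 kN·m
Load 3 — point force P=19 kN at a=3 m (b=L-a=9):
  R_A = Pb²(3a+b)/L³ = 19·9²·(3·3+9)/12³ = 513/32 kN
  M_A = Pab²/L² = 19·3·9²/12² = 513/16 kN·m
  R_B = Pa²(a+3b)/L³ = 19·3²·(3+3·9)/12³ = 95/32 kN
  M_B = -Pa²b/L² = -19·3²·9/12² = -171/16 kN·m
Load 4 — point force P=12 kN at a=8 m (b=L-a=4):
  R_A = Pb²(3a+b)/L³ = 12·4²·(3·8+4)/12³ = 28/9 kN
  M_A = Pab²/L² = 12·8·4²/12² = 32/3 kN·m
  R_B = Pa²(a+3b)/L³ = 12·8²·(8+3·4)/12³ = 80/9 kN
  M_B = -Pa²b/L² = -12·8²·4/12² = -64/3 kN·m
Superposition: R_A = -51923/1440 kN, M_A = -14513/240 kN·m, R_B = -41677/1440 kN, M_B = 13627/240 kN·m

R_A = -51923/1440 kN, M_A = -14513/240 kN·m, R_B = -41677/1440 kN, M_B = 13627/240 kN·m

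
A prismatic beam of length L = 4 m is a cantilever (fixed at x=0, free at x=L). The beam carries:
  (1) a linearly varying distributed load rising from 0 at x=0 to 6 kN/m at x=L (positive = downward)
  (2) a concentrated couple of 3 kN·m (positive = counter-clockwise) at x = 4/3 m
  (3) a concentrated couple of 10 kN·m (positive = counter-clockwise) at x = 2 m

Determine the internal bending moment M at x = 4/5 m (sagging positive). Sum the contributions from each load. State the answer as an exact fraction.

M(4/5) = -1191/125 kN·m

Load 1 — triangular load w₀=6 kN/m (0→w₀ over full span):
  M_1 = w₀Lx/2 - w₀L²/3 - w₀x³/(6L) = 6·4·(4/5)/2 - 6·4²/3 - 6·(4/5)³/(6·4) = -2816/125 kN·m
Load 2 — applied couple M₀=3 kN·m at a=4/3 m (b=L-a=8/3):
  M_2 = M₀  [x≤a] = 3 = 3 kN·m
Load 3 — applied couple M₀=10 kN·m at a=2 m (b=L-a=2):
  M_3 = M₀  [x≤a] = 10 = 10 kN·m
Superposition: M = Σ M_i = -1191/125 kN·m ≈ -9.528000 kN·m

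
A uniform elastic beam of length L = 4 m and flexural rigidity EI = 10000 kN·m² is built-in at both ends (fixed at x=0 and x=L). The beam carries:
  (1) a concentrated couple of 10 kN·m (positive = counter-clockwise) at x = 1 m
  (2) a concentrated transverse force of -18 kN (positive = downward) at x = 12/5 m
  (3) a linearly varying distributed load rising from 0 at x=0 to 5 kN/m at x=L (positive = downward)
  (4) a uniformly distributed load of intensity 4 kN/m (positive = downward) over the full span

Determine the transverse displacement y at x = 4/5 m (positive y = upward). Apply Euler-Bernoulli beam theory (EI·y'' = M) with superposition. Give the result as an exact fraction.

Load 1 — applied couple M₀=10 kN·m at a=1 m (b=L-a=3):
  y_1 = (R_Ax³/6 - M_Ax²/2)/EI  [x≤a] with R_A=45/16, M_A=-15/8 = ((45/16)·(4/5)³/6 - (-15/8)·(4/5)²/2)/10000 = 21/250000 m
Load 2 — point force P=-18 kN at a=12/5 m (b=L-a=8/5):
  y_2 = -Pb²x²(3aL-(3a+b)x)/(6L³EI)  [x≤a] = -(-18)·(8/5)²·(4/5)²·(3·(12/5)·4-(3·(12/5)+(8/5))·(4/5))/(6·4³·10000) = 1632/9765625 m
Load 3 — triangular load w₀=5 kN/m (0→w₀ over full span):
  y_3 = -w₀x²(L-x)²(x+2L)/(120LEI) = -5·(4/5)²·(4-(4/5))²·((4/5)+2·4)/(120·4·10000) = -352/5859375 m
Load 4 — uniform load w=4 kN/m over full span:
  y_4 = -wx²(L-x)²/(24EI) = -4·(4/5)²·(4-(4/5))²/(24·10000) = -128/1171875 m
Superposition: y = Σ y_i = 38351/468750000 m ≈ 0.000082 m

y(4/5) = 38351/468750000 m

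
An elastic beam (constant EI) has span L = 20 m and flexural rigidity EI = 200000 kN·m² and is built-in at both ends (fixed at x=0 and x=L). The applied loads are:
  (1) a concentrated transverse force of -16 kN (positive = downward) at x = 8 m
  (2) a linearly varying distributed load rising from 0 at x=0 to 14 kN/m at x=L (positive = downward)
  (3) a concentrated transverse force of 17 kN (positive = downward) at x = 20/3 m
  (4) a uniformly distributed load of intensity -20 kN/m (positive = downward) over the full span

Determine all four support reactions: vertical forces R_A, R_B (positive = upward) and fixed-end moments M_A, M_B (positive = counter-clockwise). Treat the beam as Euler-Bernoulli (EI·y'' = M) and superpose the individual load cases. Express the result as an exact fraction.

Load 1 — point force P=-16 kN at a=8 m (b=L-a=12):
  R_A = Pb²(3a+b)/L³ = (-16)·12²·(3·8+12)/20³ = -1296/125 kN
  M_A = Pab²/L² = (-16)·8·12²/20² = -1152/25 kN·m
  R_B = Pa²(a+3b)/L³ = (-16)·8²·(8+3·12)/20³ = -704/125 kN
  M_B = -Pa²b/L² = -(-16)·8²·12/20² = 768/25 kN·m
Load 2 — triangular load w₀=14 kN/m (0→w₀ over full span):
  R_A = 3w₀L/20 = 3·14·20/20 = 42 kN
  M_A = w₀L²/30 = 14·20²/30 = 560/3 kN·m
  R_B = 7w₀L/20 = 7·14·20/20 = 98 kN
  M_B = -w₀L²/20 = -14·20²/20 = -280 kN·m
Load 3 — point force P=17 kN at a=20/3 m (b=L-a=40/3):
  R_A = Pb²(3a+b)/L³ = 17·(40/3)²·(3·(20/3)+(40/3))/20³ = 340/27 kN
  M_A = Pab²/L² = 17·(20/3)·(40/3)²/20² = 1360/27 kN·m
  R_B = Pa²(a+3b)/L³ = 17·(20/3)²·((20/3)+3·(40/3))/20³ = 119/27 kN
  M_B = -Pa²b/L² = -17·(20/3)²·(40/3)/20² = -680/27 kN·m
Load 4 — uniform load w=-20 kN/m over full span:
  R_A = wL/2 = (-20)·20/2 = -200 kN
  M_A = wL²/12 = (-20)·20²/12 = -2000/3 kN·m
  R_B = wL/2 = (-20)·20/2 = -200 kN
  M_B = -wL²/12 = -(-20)·20²/12 = 2000/3 kN·m
Superposition: R_A = -525742/3375 kN, M_A = -321104/675 kN·m, R_B = -348383/3375 kN, M_B = 264736/675 kN·m

R_A = -525742/3375 kN, M_A = -321104/675 kN·m, R_B = -348383/3375 kN, M_B = 264736/675 kN·m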